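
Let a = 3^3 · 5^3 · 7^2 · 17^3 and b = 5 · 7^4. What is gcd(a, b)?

min exponent per shared prime: 5 · 7^2 = 245

245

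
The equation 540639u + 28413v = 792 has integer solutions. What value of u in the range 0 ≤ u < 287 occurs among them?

1

Reduce mod 28413: 540639u ≡ 792 (mod 28413). With g = gcd(540639, 28413) = 99 dividing 792, divide through: 5461u ≡ 8 (mod 287).
Since gcd(5461, 287) = 1, u ≡ 8·(5461)⁻¹ ≡ 1 (mod 287). Smallest non-negative: 1.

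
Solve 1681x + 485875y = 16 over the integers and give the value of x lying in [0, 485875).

Reduce mod 485875: 1681x ≡ 16 (mod 485875). With g = gcd(1681, 485875) = 1 dividing 16, divide through: 1681x ≡ 16 (mod 485875).
Since gcd(1681, 485875) = 1, x ≡ 16·(1681)⁻¹ ≡ 426911 (mod 485875). Smallest non-negative: 426911.

426911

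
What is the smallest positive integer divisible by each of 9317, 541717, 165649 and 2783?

3227008169

9317 = 7 · 11³; 541717 = 11⁴ · 37; 165649 = 11² · 37²; 2783 = 11² · 23
lcm takes max exponent of each prime: 7 · 11⁴ · 23 · 37² = 3227008169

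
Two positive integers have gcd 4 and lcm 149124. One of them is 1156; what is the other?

516

Using uv = gcd(u,v)·lcm(u,v) = 4·149124 = 596496, we get v = 596496/1156 = 516.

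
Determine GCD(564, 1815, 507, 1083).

gcd(564, 1815): 1815 = 3·564 + 123; 564 = 4·123 + 72; 123 = 1·72 + 51; 72 = 1·51 + 21; 51 = 2·21 + 9; 21 = 2·9 + 3; 9 = 3·3 + 0 → 3
gcd(3, 507): 507 = 169·3 + 0 → 3
gcd(3, 1083): 1083 = 361·3 + 0 → 3

3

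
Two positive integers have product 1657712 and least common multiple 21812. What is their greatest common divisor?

76

gcd·lcm = product, so gcd = 1657712/21812 = 76.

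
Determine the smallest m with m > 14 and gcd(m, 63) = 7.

63 = 7·9. Any m with gcd(m, 63) = 7 is a multiple of 7, say 7s, with s coprime to 9.
Need s > 14/7, so s ≥ 3. First s ≥ 3 with gcd(s, 9) = 1 is s = 4. Thus m = 7·4 = 28.

28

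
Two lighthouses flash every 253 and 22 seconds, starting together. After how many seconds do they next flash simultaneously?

253 = 11 · 23; 22 = 2 · 11
max exponents: 2 · 11 · 23 = 506

506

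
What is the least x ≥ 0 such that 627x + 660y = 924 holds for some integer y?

Euclid: 660 = 1·627 + 33; 627 = 19·33 + 0 → gcd = 33; 924 = 33·28.
Back-substitution yields 627·(-1) + 660·(1) = 33, so one solution is x = -1·28 = -28, y = 1·28 = 28.
Solutions in x differ by 660/33 = 20; the one in [0, 20) is -28 mod 20 = 12.

12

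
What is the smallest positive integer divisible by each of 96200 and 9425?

2789800

gcd first: 96200 = 10·9425 + 1950; 9425 = 4·1950 + 1625; 1950 = 1·1625 + 325; 1625 = 5·325 + 0 → gcd = 325
lcm = 96200·9425/gcd = 906685000/325 = 2789800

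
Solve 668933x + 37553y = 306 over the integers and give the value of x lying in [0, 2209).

gcd(668933, 37553) = 17 (Euclid: 668933 = 17·37553 + 30532; 37553 = 1·30532 + 7021; 30532 = 4·7021 + 2448; 7021 = 2·2448 + 2125; 2448 = 1·2125 + 323; 2125 = 6·323 + 187; 323 = 1·187 + 136; 187 = 1·136 + 51; 136 = 2·51 + 34; 51 = 1·34 + 17; 34 = 2·17 + 0), and 17 | 306.
Extended Euclid: 668933·(-813) + 37553·(14482) = 17. Scale by 18: x₀ = -14634.
General solution x = x₀ + 2209t; reducing mod 2209 gives x = 829 (and y = -14767).

829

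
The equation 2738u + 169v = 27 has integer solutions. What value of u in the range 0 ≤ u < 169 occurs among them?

135

Reduce mod 169: 2738u ≡ 27 (mod 169). With g = gcd(2738, 169) = 1 dividing 27, divide through: 2738u ≡ 27 (mod 169).
Since gcd(2738, 169) = 1, u ≡ 27·(2738)⁻¹ ≡ 135 (mod 169). Smallest non-negative: 135.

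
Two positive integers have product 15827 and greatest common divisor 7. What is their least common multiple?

gcd·lcm = product, so lcm = 15827/7 = 2261.

2261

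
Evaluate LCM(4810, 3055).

gcd first: 4810 = 1·3055 + 1755; 3055 = 1·1755 + 1300; 1755 = 1·1300 + 455; 1300 = 2·455 + 390; 455 = 1·390 + 65; 390 = 6·65 + 0 → gcd = 65
lcm = 4810·3055/gcd = 14694550/65 = 226070

226070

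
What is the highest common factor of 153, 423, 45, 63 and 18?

9

gcd(153, 423): 423 = 2·153 + 117; 153 = 1·117 + 36; 117 = 3·36 + 9; 36 = 4·9 + 0 → 9
gcd(9, 45): 45 = 5·9 + 0 → 9
gcd(9, 63): 63 = 7·9 + 0 → 9
gcd(9, 18): 18 = 2·9 + 0 → 9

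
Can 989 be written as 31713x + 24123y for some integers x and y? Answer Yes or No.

No

gcd(31713, 24123): 31713 = 1·24123 + 7590; 24123 = 3·7590 + 1353; 7590 = 5·1353 + 825; 1353 = 1·825 + 528; 825 = 1·528 + 297; 528 = 1·297 + 231; 297 = 1·231 + 66; 231 = 3·66 + 33; 66 = 2·33 + 0 → 33
33 does not divide 989, so a solution does not exist.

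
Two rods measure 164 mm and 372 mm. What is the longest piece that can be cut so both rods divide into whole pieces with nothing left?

4

Euclid: 372 = 2·164 + 44; 164 = 3·44 + 32; 44 = 1·32 + 12; 32 = 2·12 + 8; 12 = 1·8 + 4; 8 = 2·4 + 0. Last nonzero remainder: 4.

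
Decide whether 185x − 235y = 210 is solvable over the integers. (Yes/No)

Yes

gcd(185, 235): 235 = 1·185 + 50; 185 = 3·50 + 35; 50 = 1·35 + 15; 35 = 2·15 + 5; 15 = 3·5 + 0 → 5
5 divides 210, so a solution exists.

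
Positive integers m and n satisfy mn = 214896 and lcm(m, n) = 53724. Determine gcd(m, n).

4

gcd·lcm = product, so gcd = 214896/53724 = 4.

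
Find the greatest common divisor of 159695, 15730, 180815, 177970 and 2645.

gcd(159695, 15730): 159695 = 10·15730 + 2395; 15730 = 6·2395 + 1360; 2395 = 1·1360 + 1035; 1360 = 1·1035 + 325; 1035 = 3·325 + 60; 325 = 5·60 + 25; 60 = 2·25 + 10; 25 = 2·10 + 5; 10 = 2·5 + 0 → 5
gcd(5, 180815): 180815 = 36163·5 + 0 → 5
gcd(5, 177970): 177970 = 35594·5 + 0 → 5
gcd(5, 2645): 2645 = 529·5 + 0 → 5

5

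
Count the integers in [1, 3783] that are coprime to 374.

1619

374 = 2·11·17. Inclusion–exclusion on these primes:
3783 − ⌊3783/2⌋ − ⌊3783/11⌋ − ⌊3783/17⌋ + ⌊3783/22⌋ + ⌊3783/34⌋ + ⌊3783/187⌋ − ⌊3783/374⌋ = 1619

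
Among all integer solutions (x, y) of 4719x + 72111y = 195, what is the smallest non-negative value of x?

596

gcd(4719, 72111) = 39 (Euclid: 72111 = 15·4719 + 1326; 4719 = 3·1326 + 741; 1326 = 1·741 + 585; 741 = 1·585 + 156; 585 = 3·156 + 117; 156 = 1·117 + 39; 117 = 3·39 + 0), and 39 | 195.
Extended Euclid: 4719·(489) + 72111·(-32) = 39. Scale by 5: x₀ = 2445.
General solution x = x₀ + 1849t; reducing mod 1849 gives x = 596 (and y = -39).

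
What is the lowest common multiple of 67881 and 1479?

1968549

gcd first: 67881 = 45·1479 + 1326; 1479 = 1·1326 + 153; 1326 = 8·153 + 102; 153 = 1·102 + 51; 102 = 2·51 + 0 → gcd = 51
lcm = 67881·1479/gcd = 100395999/51 = 1968549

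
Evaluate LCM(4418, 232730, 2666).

lcm(4418, 232730) = 4418·232730/gcd = 1028201140/2 = 514100570
lcm(514100570, 2666) = 514100570·2666/gcd = 1370592119620/2 = 685296059810

685296059810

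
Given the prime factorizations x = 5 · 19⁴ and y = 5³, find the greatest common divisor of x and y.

min exponent per shared prime: 5 = 5

5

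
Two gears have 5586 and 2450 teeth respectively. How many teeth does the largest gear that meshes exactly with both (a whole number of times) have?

98

Euclid: 5586 = 2·2450 + 686; 2450 = 3·686 + 392; 686 = 1·392 + 294; 392 = 1·294 + 98; 294 = 3·98 + 0. Last nonzero remainder: 98.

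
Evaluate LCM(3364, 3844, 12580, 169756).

376185237460

3364 = 2² · 29²; 3844 = 2² · 31²; 12580 = 2² · 5 · 17 · 37; 169756 = 2² · 31 · 37²
lcm takes max exponent of each prime: 2² · 5 · 17 · 29² · 31² · 37² = 376185237460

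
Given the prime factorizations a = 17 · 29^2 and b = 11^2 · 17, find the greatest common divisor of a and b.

17

min exponent per shared prime: 17 = 17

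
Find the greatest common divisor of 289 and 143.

Euclid: 289 = 2·143 + 3; 143 = 47·3 + 2; 3 = 1·2 + 1; 2 = 2·1 + 0. Last nonzero remainder: 1.

1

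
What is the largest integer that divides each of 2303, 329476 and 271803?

gcd(2303, 329476): 329476 = 143·2303 + 147; 2303 = 15·147 + 98; 147 = 1·98 + 49; 98 = 2·49 + 0 → 49
gcd(49, 271803): 271803 = 5547·49 + 0 → 49

49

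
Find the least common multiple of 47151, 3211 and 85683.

lcm(47151, 3211) = 47151·3211/gcd = 151401861/169 = 895869
lcm(895869, 85683) = 895869·85683/gcd = 76760743527/507 = 151401861

151401861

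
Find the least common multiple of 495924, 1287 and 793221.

2750890428

lcm(495924, 1287) = 495924·1287/gcd = 638254188/429 = 1487772
lcm(1487772, 793221) = 1487772·793221/gcd = 1180131993612/429 = 2750890428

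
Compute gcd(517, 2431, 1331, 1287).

gcd(517, 2431): 2431 = 4·517 + 363; 517 = 1·363 + 154; 363 = 2·154 + 55; 154 = 2·55 + 44; 55 = 1·44 + 11; 44 = 4·11 + 0 → 11
gcd(11, 1331): 1331 = 121·11 + 0 → 11
gcd(11, 1287): 1287 = 117·11 + 0 → 11

11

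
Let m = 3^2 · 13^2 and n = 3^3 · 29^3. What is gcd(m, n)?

min exponent per shared prime: 3^2 = 9

9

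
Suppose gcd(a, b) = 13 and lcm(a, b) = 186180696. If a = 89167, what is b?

27144

Using ab = gcd(a,b)·lcm(a,b) = 13·186180696 = 2420349048, we get b = 2420349048/89167 = 27144.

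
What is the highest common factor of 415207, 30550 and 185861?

415207 = 13 · 19 · 41²; 30550 = 2 · 5² · 13 · 47; 185861 = 13 · 17 · 29²
gcd takes min exponent of each prime: 13 = 13

13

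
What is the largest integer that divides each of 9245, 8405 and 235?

5

9245 = 5 · 43²; 8405 = 5 · 41²; 235 = 5 · 47
gcd takes min exponent of each prime: 5 = 5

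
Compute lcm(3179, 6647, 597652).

13745996

3179 = 11 · 17²; 6647 = 17² · 23; 597652 = 2² · 11 · 17² · 47
lcm takes max exponent of each prime: 2² · 11 · 17² · 23 · 47 = 13745996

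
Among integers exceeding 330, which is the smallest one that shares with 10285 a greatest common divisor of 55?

gcd(t, 10285) = 55 forces 55 | t; write t = 55s. Then gcd(55s, 55·187) = 55·gcd(s, 187), so need gcd(s, 187) = 1.
55s > 330 gives s ≥ 7. The least s ≥ 7 coprime to 187 is 7, so t = 55·7 = 385.

385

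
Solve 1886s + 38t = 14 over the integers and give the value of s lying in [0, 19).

18

gcd(1886, 38) = 2 (Euclid: 1886 = 49·38 + 24; 38 = 1·24 + 14; 24 = 1·14 + 10; 14 = 1·10 + 4; 10 = 2·4 + 2; 4 = 2·2 + 0), and 2 | 14.
Extended Euclid: 1886·(8) + 38·(-397) = 2. Scale by 7: s₀ = 56.
General solution s = s₀ + 19k; reducing mod 19 gives s = 18 (and t = -893).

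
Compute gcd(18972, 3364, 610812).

gcd(18972, 3364): 18972 = 5·3364 + 2152; 3364 = 1·2152 + 1212; 2152 = 1·1212 + 940; 1212 = 1·940 + 272; 940 = 3·272 + 124; 272 = 2·124 + 24; 124 = 5·24 + 4; 24 = 6·4 + 0 → 4
gcd(4, 610812): 610812 = 152703·4 + 0 → 4

4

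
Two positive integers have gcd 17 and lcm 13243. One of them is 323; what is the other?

697

Using pq = gcd(p,q)·lcm(p,q) = 17·13243 = 225131, we get q = 225131/323 = 697.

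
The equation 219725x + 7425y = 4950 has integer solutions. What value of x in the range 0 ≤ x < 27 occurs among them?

18

Reduce mod 7425: 219725x ≡ 4950 (mod 7425). With g = gcd(219725, 7425) = 275 dividing 4950, divide through: 799x ≡ 18 (mod 27).
Since gcd(799, 27) = 1, x ≡ 18·(799)⁻¹ ≡ 18 (mod 27). Smallest non-negative: 18.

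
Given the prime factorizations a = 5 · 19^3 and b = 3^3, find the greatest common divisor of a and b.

min exponent per shared prime: (none) = 1

1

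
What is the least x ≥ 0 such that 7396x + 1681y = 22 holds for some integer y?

1626

Euclid: 7396 = 4·1681 + 672; 1681 = 2·672 + 337; 672 = 1·337 + 335; 337 = 1·335 + 2; 335 = 167·2 + 1; 2 = 2·1 + 0 → gcd = 1; 22 = 1·22.
Back-substitution yields 7396·(838) + 1681·(-3687) = 1, so one solution is x = 838·22 = 18436, y = -3687·22 = -81114.
Solutions in x differ by 1681/1 = 1681; the one in [0, 1681) is 18436 mod 1681 = 1626.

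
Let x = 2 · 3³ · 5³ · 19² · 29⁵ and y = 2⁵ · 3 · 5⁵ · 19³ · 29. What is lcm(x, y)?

379852121675700000

max exponent per prime: 2⁵ · 3³ · 5⁵ · 19³ · 29⁵ = 379852121675700000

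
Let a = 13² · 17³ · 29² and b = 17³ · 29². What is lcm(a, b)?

max exponent per prime: 13² · 17³ · 29² = 698279777

698279777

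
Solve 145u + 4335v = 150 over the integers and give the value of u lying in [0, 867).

300

Reduce mod 4335: 145u ≡ 150 (mod 4335). With g = gcd(145, 4335) = 5 dividing 150, divide through: 29u ≡ 30 (mod 867).
Since gcd(29, 867) = 1, u ≡ 30·(29)⁻¹ ≡ 300 (mod 867). Smallest non-negative: 300.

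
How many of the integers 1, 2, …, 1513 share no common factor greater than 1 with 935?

1036

935 = 5·11·17. Inclusion–exclusion on these primes:
1513 − ⌊1513/5⌋ − ⌊1513/11⌋ − ⌊1513/17⌋ + ⌊1513/55⌋ + ⌊1513/85⌋ + ⌊1513/187⌋ − ⌊1513/935⌋ = 1036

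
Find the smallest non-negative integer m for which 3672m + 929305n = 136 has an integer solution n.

Reduce mod 929305: 3672m ≡ 136 (mod 929305). With g = gcd(3672, 929305) = 17 dividing 136, divide through: 216m ≡ 8 (mod 54665).
Since gcd(216, 54665) = 1, m ≡ 8·(216)⁻¹ ≡ 38468 (mod 54665). Smallest non-negative: 38468.

38468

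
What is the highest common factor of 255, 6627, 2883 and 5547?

3

255 = 3 · 5 · 17; 6627 = 3 · 47²; 2883 = 3 · 31²; 5547 = 3 · 43²
gcd takes min exponent of each prime: 3 = 3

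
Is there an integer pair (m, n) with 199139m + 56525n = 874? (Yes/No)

Yes

gcd(199139, 56525): 199139 = 3·56525 + 29564; 56525 = 1·29564 + 26961; 29564 = 1·26961 + 2603; 26961 = 10·2603 + 931; 2603 = 2·931 + 741; 931 = 1·741 + 190; 741 = 3·190 + 171; 190 = 1·171 + 19; 171 = 9·19 + 0 → 19
19 divides 874, so a solution exists.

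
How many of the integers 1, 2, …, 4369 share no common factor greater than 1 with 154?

154 = 2·7·11. Inclusion–exclusion on these primes:
4369 − ⌊4369/2⌋ − ⌊4369/7⌋ − ⌊4369/11⌋ + ⌊4369/14⌋ + ⌊4369/22⌋ + ⌊4369/77⌋ − ⌊4369/154⌋ = 1702

1702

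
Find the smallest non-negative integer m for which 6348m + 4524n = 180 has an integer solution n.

201

gcd(6348, 4524) = 12 (Euclid: 6348 = 1·4524 + 1824; 4524 = 2·1824 + 876; 1824 = 2·876 + 72; 876 = 12·72 + 12; 72 = 6·12 + 0), and 12 | 180.
Extended Euclid: 6348·(-62) + 4524·(87) = 12. Scale by 15: m₀ = -930.
General solution m = m₀ + 377t; reducing mod 377 gives m = 201 (and n = -282).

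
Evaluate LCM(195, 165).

2145

195 = 3 · 5 · 13; 165 = 3 · 5 · 11
max exponents: 3 · 5 · 11 · 13 = 2145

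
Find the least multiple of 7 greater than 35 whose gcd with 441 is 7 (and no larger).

gcd(a, 441) = 7 forces 7 | a; write a = 7s. Then gcd(7s, 7·63) = 7·gcd(s, 63), so need gcd(s, 63) = 1.
7s > 35 gives s ≥ 6. The least s ≥ 6 coprime to 63 is 8, so a = 7·8 = 56.

56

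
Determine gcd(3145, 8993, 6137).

gcd(3145, 8993): 8993 = 2·3145 + 2703; 3145 = 1·2703 + 442; 2703 = 6·442 + 51; 442 = 8·51 + 34; 51 = 1·34 + 17; 34 = 2·17 + 0 → 17
gcd(17, 6137): 6137 = 361·17 + 0 → 17

17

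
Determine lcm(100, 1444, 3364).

100 = 2² · 5²; 1444 = 2² · 19²; 3364 = 2² · 29²
lcm takes max exponent of each prime: 2² · 5² · 19² · 29² = 30360100

30360100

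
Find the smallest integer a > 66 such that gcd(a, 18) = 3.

gcd(a, 18) = 3 forces 3 | a; write a = 3s. Then gcd(3s, 3·6) = 3·gcd(s, 6), so need gcd(s, 6) = 1.
3s > 66 gives s ≥ 23. The least s ≥ 23 coprime to 6 is 23, so a = 3·23 = 69.

69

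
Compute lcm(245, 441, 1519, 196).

lcm(245, 441) = 245·441/gcd = 108045/49 = 2205
lcm(2205, 1519) = 2205·1519/gcd = 3349395/49 = 68355
lcm(68355, 196) = 68355·196/gcd = 13397580/49 = 273420

273420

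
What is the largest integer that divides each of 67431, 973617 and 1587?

gcd(67431, 973617): 973617 = 14·67431 + 29583; 67431 = 2·29583 + 8265; 29583 = 3·8265 + 4788; 8265 = 1·4788 + 3477; 4788 = 1·3477 + 1311; 3477 = 2·1311 + 855; 1311 = 1·855 + 456; 855 = 1·456 + 399; 456 = 1·399 + 57; 399 = 7·57 + 0 → 57
gcd(57, 1587): 1587 = 27·57 + 48; 57 = 1·48 + 9; 48 = 5·9 + 3; 9 = 3·3 + 0 → 3

3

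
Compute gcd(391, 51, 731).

17

gcd(391, 51): 391 = 7·51 + 34; 51 = 1·34 + 17; 34 = 2·17 + 0 → 17
gcd(17, 731): 731 = 43·17 + 0 → 17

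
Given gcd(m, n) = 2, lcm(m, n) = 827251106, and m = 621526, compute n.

Using mn = gcd(m,n)·lcm(m,n) = 2·827251106 = 1654502212, we get n = 1654502212/621526 = 2662.

2662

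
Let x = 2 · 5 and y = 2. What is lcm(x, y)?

max exponent per prime: 2 · 5 = 10

10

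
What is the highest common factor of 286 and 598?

286 = 2 · 11 · 13
598 = 2 · 13 · 23
Common: 2 · 13 = 26

26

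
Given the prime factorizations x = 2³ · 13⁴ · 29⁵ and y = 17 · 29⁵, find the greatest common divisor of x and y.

min exponent per shared prime: 29⁵ = 20511149

20511149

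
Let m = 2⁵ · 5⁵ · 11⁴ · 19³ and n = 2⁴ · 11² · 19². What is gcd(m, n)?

698896

min exponent per shared prime: 2⁴ · 11² · 19² = 698896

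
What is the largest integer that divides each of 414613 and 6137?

17

Euclid: 414613 = 67·6137 + 3434; 6137 = 1·3434 + 2703; 3434 = 1·2703 + 731; 2703 = 3·731 + 510; 731 = 1·510 + 221; 510 = 2·221 + 68; 221 = 3·68 + 17; 68 = 4·17 + 0. Last nonzero remainder: 17.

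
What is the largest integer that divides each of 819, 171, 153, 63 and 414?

gcd(819, 171): 819 = 4·171 + 135; 171 = 1·135 + 36; 135 = 3·36 + 27; 36 = 1·27 + 9; 27 = 3·9 + 0 → 9
gcd(9, 153): 153 = 17·9 + 0 → 9
gcd(9, 63): 63 = 7·9 + 0 → 9
gcd(9, 414): 414 = 46·9 + 0 → 9

9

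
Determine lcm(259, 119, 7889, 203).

259 = 7 · 37; 119 = 7 · 17; 7889 = 7³ · 23; 203 = 7 · 29
lcm takes max exponent of each prime: 7³ · 17 · 23 · 29 · 37 = 143903249

143903249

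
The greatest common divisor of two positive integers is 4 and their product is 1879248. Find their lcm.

For any two positive integers, gcd × lcm equals their product. Hence lcm = 1879248 / 4 = 469812.

469812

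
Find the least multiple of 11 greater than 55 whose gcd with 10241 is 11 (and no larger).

66

Multiples of 11 above 55: 11·6, 11·7, … . Need the cofactor coprime to 10241/11 = 931.
Checking s = 6, 7, … the first with gcd(s, 931) = 1 is s = 6, giving 66.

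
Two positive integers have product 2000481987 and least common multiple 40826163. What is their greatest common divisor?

From gcd × lcm = uv: gcd = 2000481987 / 40826163 = 49.

49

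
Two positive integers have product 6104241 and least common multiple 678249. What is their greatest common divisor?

9

gcd·lcm = product, so gcd = 6104241/678249 = 9.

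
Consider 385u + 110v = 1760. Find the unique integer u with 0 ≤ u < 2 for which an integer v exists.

Reduce mod 110: 385u ≡ 1760 (mod 110). With g = gcd(385, 110) = 55 dividing 1760, divide through: 7u ≡ 32 (mod 2).
Since gcd(7, 2) = 1, u ≡ 32·(7)⁻¹ ≡ 0 (mod 2). Smallest non-negative: 0.

0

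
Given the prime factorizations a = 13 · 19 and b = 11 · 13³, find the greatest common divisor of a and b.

13

min exponent per shared prime: 13 = 13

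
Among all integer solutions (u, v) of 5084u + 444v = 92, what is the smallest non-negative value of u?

16

gcd(5084, 444) = 4 (Euclid: 5084 = 11·444 + 200; 444 = 2·200 + 44; 200 = 4·44 + 24; 44 = 1·24 + 20; 24 = 1·20 + 4; 20 = 5·4 + 0), and 4 | 92.
Extended Euclid: 5084·(20) + 444·(-229) = 4. Scale by 23: u₀ = 460.
General solution u = u₀ + 111t; reducing mod 111 gives u = 16 (and v = -183).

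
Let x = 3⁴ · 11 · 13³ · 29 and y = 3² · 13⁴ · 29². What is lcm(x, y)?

max exponent per prime: 3⁴ · 11 · 13⁴ · 29² = 21401642691

21401642691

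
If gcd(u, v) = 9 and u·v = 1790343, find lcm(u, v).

gcd·lcm = product, so lcm = 1790343/9 = 198927.

198927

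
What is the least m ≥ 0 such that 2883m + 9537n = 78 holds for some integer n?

Reduce mod 9537: 2883m ≡ 78 (mod 9537). With g = gcd(2883, 9537) = 3 dividing 78, divide through: 961m ≡ 26 (mod 3179).
Since gcd(961, 3179) = 1, m ≡ 26·(961)⁻¹ ≡ 1310 (mod 3179). Smallest non-negative: 1310.

1310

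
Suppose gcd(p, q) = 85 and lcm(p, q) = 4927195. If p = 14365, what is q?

29155

p·q = gcd·lcm = 85·4927195 = 418811575, so q = 418811575/14365 = 29155.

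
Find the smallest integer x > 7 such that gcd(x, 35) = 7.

Multiples of 7 above 7: 7·2, 7·3, … . Need the cofactor coprime to 35/7 = 5.
Checking s = 2, 3, … the first with gcd(s, 5) = 1 is s = 2, giving 14.

14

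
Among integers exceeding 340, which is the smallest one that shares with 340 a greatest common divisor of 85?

425

Multiples of 85 above 340: 85·5, 85·6, … . Need the cofactor coprime to 340/85 = 4.
Checking s = 5, 6, … the first with gcd(s, 4) = 1 is s = 5, giving 425.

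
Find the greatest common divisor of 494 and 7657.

Euclid: 7657 = 15·494 + 247; 494 = 2·247 + 0. Last nonzero remainder: 247.

247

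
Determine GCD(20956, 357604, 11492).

gcd(20956, 357604): 357604 = 17·20956 + 1352; 20956 = 15·1352 + 676; 1352 = 2·676 + 0 → 676
gcd(676, 11492): 11492 = 17·676 + 0 → 676

676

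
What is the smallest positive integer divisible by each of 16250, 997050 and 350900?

16250 = 2 · 5⁴ · 13; 997050 = 2 · 3 · 5² · 17² · 23; 350900 = 2² · 5² · 11² · 29
lcm takes max exponent of each prime: 2² · 3 · 5⁴ · 11² · 13 · 17² · 23 · 29 = 2274121492500

2274121492500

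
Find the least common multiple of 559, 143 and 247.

559 = 13 · 43; 143 = 11 · 13; 247 = 13 · 19
lcm takes max exponent of each prime: 11 · 13 · 19 · 43 = 116831

116831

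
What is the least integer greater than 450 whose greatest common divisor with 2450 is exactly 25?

2450 = 25·98. Any t with gcd(t, 2450) = 25 is a multiple of 25, say 25s, with s coprime to 98.
Need s > 450/25, so s ≥ 19. First s ≥ 19 with gcd(s, 98) = 1 is s = 19. Thus t = 25·19 = 475.

475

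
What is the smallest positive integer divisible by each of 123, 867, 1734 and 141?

lcm(123, 867) = 123·867/gcd = 106641/3 = 35547
lcm(35547, 1734) = 35547·1734/gcd = 61638498/867 = 71094
lcm(71094, 141) = 71094·141/gcd = 10024254/3 = 3341418

3341418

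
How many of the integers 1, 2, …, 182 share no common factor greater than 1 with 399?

Prime factors of 399: 3, 7, 19. Count integers ≤ 182 divisible by none of them.
By inclusion–exclusion: 182 − ⌊182/3⌋ − ⌊182/7⌋ − ⌊182/19⌋ + ⌊182/21⌋ + ⌊182/57⌋ + ⌊182/133⌋ − ⌊182/399⌋ = 99.

99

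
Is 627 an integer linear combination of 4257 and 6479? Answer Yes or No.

Yes

By Bézout, 4257x − 6479y = 627 has integer solutions iff gcd(4257, 6479) | 627.
Euclid: 6479 = 1·4257 + 2222; 4257 = 1·2222 + 2035; 2222 = 1·2035 + 187; 2035 = 10·187 + 165; 187 = 1·165 + 22; 165 = 7·22 + 11; 22 = 2·11 + 0. gcd = 11; 627 mod 11 = 0. Yes.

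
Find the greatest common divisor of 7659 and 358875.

Euclid: 358875 = 46·7659 + 6561; 7659 = 1·6561 + 1098; 6561 = 5·1098 + 1071; 1098 = 1·1071 + 27; 1071 = 39·27 + 18; 27 = 1·18 + 9; 18 = 2·9 + 0. Last nonzero remainder: 9.

9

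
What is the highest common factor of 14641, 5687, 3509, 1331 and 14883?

121

14641 = 11⁴; 5687 = 11² · 47; 3509 = 11² · 29; 1331 = 11³; 14883 = 3 · 11² · 41
gcd takes min exponent of each prime: 11² = 121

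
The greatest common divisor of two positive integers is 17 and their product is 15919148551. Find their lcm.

For any two positive integers, gcd × lcm equals their product. Hence lcm = 15919148551 / 17 = 936420503.

936420503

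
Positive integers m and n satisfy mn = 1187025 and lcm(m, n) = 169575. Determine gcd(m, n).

7

gcd·lcm = product, so gcd = 1187025/169575 = 7.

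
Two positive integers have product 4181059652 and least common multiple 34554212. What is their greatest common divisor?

gcd·lcm = product, so gcd = 4181059652/34554212 = 121.

121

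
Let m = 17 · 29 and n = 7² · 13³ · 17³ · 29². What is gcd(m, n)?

493

min exponent per shared prime: 17 · 29 = 493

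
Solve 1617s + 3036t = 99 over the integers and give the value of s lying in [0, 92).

Euclid: 3036 = 1·1617 + 1419; 1617 = 1·1419 + 198; 1419 = 7·198 + 33; 198 = 6·33 + 0 → gcd = 33; 99 = 33·3.
Back-substitution yields 1617·(-15) + 3036·(8) = 33, so one solution is s = -15·3 = -45, t = 8·3 = 24.
Solutions in s differ by 3036/33 = 92; the one in [0, 92) is -45 mod 92 = 47.

47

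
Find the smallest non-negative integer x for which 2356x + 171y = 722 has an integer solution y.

gcd(2356, 171) = 19 (Euclid: 2356 = 13·171 + 133; 171 = 1·133 + 38; 133 = 3·38 + 19; 38 = 2·19 + 0), and 19 | 722.
Extended Euclid: 2356·(4) + 171·(-55) = 19. Scale by 38: x₀ = 152.
General solution x = x₀ + 9t; reducing mod 9 gives x = 8 (and y = -106).

8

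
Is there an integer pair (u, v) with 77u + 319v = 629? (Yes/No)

No

By Bézout, 77u + 319v = 629 has integer solutions iff gcd(77, 319) | 629.
Euclid: 319 = 4·77 + 11; 77 = 7·11 + 0. gcd = 11; 629 mod 11 = 2. No.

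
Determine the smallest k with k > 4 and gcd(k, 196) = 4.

8

Multiples of 4 above 4: 4·2, 4·3, … . Need the cofactor coprime to 196/4 = 49.
Checking s = 2, 3, … the first with gcd(s, 49) = 1 is s = 2, giving 8.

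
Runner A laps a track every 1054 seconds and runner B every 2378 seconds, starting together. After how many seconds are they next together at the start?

1253206

1054 = 2 · 17 · 31; 2378 = 2 · 29 · 41
max exponents: 2 · 17 · 29 · 31 · 41 = 1253206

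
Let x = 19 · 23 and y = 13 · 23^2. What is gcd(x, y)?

min exponent per shared prime: 23 = 23

23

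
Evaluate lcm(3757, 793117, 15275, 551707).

3757 = 13 · 17²; 793117 = 13³ · 19²; 15275 = 5² · 13 · 47; 551707 = 13 · 31 · 37²
lcm takes max exponent of each prime: 5² · 13³ · 17² · 19² · 31 · 37² · 47 = 11429786289165725

11429786289165725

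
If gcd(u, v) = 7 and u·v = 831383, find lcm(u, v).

gcd·lcm = product, so lcm = 831383/7 = 118769.

118769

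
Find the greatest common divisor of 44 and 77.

11

44 = 2² · 11
77 = 7 · 11
Common: 11 = 11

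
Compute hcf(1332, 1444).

4

1332 = 2² · 3² · 37
1444 = 2² · 19²
Common: 2² = 4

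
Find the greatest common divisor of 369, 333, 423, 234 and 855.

gcd(369, 333): 369 = 1·333 + 36; 333 = 9·36 + 9; 36 = 4·9 + 0 → 9
gcd(9, 423): 423 = 47·9 + 0 → 9
gcd(9, 234): 234 = 26·9 + 0 → 9
gcd(9, 855): 855 = 95·9 + 0 → 9

9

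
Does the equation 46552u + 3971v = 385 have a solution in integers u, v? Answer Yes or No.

By Bézout, 46552u + 3971v = 385 has integer solutions iff gcd(46552, 3971) | 385.
Euclid: 46552 = 11·3971 + 2871; 3971 = 1·2871 + 1100; 2871 = 2·1100 + 671; 1100 = 1·671 + 429; 671 = 1·429 + 242; 429 = 1·242 + 187; 242 = 1·187 + 55; 187 = 3·55 + 22; 55 = 2·22 + 11; 22 = 2·11 + 0. gcd = 11; 385 mod 11 = 0. Yes.

Yes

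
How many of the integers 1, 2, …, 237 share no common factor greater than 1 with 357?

128

Prime factors of 357: 3, 7, 17. Count integers ≤ 237 divisible by none of them.
By inclusion–exclusion: 237 − ⌊237/3⌋ − ⌊237/7⌋ − ⌊237/17⌋ + ⌊237/21⌋ + ⌊237/51⌋ + ⌊237/119⌋ − ⌊237/357⌋ = 128.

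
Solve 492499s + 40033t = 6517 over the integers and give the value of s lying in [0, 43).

gcd(492499, 40033) = 931 (Euclid: 492499 = 12·40033 + 12103; 40033 = 3·12103 + 3724; 12103 = 3·3724 + 931; 3724 = 4·931 + 0), and 931 | 6517.
Extended Euclid: 492499·(10) + 40033·(-123) = 931. Scale by 7: s₀ = 70.
General solution s = s₀ + 43k; reducing mod 43 gives s = 27 (and t = -332).

27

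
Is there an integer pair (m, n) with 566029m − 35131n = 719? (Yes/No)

gcd(566029, 35131): 566029 = 16·35131 + 3933; 35131 = 8·3933 + 3667; 3933 = 1·3667 + 266; 3667 = 13·266 + 209; 266 = 1·209 + 57; 209 = 3·57 + 38; 57 = 1·38 + 19; 38 = 2·19 + 0 → 19
19 does not divide 719, so a solution does not exist.

No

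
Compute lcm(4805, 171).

4805 = 5 · 31²; 171 = 3² · 19
max exponents: 3² · 5 · 19 · 31² = 821655

821655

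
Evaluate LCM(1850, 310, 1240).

229400

1850 = 2 · 5² · 37; 310 = 2 · 5 · 31; 1240 = 2³ · 5 · 31
lcm takes max exponent of each prime: 2³ · 5² · 31 · 37 = 229400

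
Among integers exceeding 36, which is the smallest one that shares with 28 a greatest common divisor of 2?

38

Multiples of 2 above 36: 2·19, 2·20, … . Need the cofactor coprime to 28/2 = 14.
Checking s = 19, 20, … the first with gcd(s, 14) = 1 is s = 19, giving 38.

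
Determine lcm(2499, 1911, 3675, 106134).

lcm(2499, 1911) = 2499·1911/gcd = 4775589/147 = 32487
lcm(32487, 3675) = 32487·3675/gcd = 119389725/147 = 812175
lcm(812175, 106134) = 812175·106134/gcd = 86199381450/147 = 586390350

586390350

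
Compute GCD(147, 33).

3

Euclid: 147 = 4·33 + 15; 33 = 2·15 + 3; 15 = 5·3 + 0. Last nonzero remainder: 3.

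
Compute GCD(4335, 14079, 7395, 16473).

4335 = 3 · 5 · 17²; 14079 = 3 · 13 · 19²; 7395 = 3 · 5 · 17 · 29; 16473 = 3 · 17² · 19
gcd takes min exponent of each prime: 3 = 3

3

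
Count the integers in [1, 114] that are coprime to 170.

Prime factors of 170: 2, 5, 17. Count integers ≤ 114 divisible by none of them.
By inclusion–exclusion: 114 − ⌊114/2⌋ − ⌊114/5⌋ − ⌊114/17⌋ + ⌊114/10⌋ + ⌊114/34⌋ + ⌊114/85⌋ − ⌊114/170⌋ = 44.

44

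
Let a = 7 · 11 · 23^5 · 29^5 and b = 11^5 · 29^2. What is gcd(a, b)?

min exponent per shared prime: 11 · 29^2 = 9251

9251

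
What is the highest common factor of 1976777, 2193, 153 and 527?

17

gcd(1976777, 2193): 1976777 = 901·2193 + 884; 2193 = 2·884 + 425; 884 = 2·425 + 34; 425 = 12·34 + 17; 34 = 2·17 + 0 → 17
gcd(17, 153): 153 = 9·17 + 0 → 17
gcd(17, 527): 527 = 31·17 + 0 → 17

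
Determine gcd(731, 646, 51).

731 = 17 · 43; 646 = 2 · 17 · 19; 51 = 3 · 17
gcd takes min exponent of each prime: 17 = 17

17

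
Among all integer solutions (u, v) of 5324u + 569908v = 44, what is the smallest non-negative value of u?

Euclid: 569908 = 107·5324 + 240; 5324 = 22·240 + 44; 240 = 5·44 + 20; 44 = 2·20 + 4; 20 = 5·4 + 0 → gcd = 4; 44 = 4·11.
Back-substitution yields 5324·(26119) + 569908·(-244) = 4, so one solution is u = 26119·11 = 287309, v = -244·11 = -2684.
Solutions in u differ by 569908/4 = 142477; the one in [0, 142477) is 287309 mod 142477 = 2355.

2355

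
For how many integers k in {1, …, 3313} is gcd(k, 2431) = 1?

Prime factors of 2431: 11, 13, 17. Count integers ≤ 3313 divisible by none of them.
By inclusion–exclusion: 3313 − ⌊3313/11⌋ − ⌊3313/13⌋ − ⌊3313/17⌋ + ⌊3313/143⌋ + ⌊3313/187⌋ + ⌊3313/221⌋ − ⌊3313/2431⌋ = 2617.

2617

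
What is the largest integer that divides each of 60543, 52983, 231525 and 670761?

60543 = 3² · 7 · 31²; 52983 = 3² · 7 · 29²; 231525 = 3³ · 5² · 7³; 670761 = 3⁴ · 7² · 13²
gcd takes min exponent of each prime: 3² · 7 = 63

63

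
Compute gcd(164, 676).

164 = 2² · 41
676 = 2² · 13²
Common: 2² = 4

4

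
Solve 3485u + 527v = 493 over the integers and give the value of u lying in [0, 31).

26

gcd(3485, 527) = 17 (Euclid: 3485 = 6·527 + 323; 527 = 1·323 + 204; 323 = 1·204 + 119; 204 = 1·119 + 85; 119 = 1·85 + 34; 85 = 2·34 + 17; 34 = 2·17 + 0), and 17 | 493.
Extended Euclid: 3485·(-13) + 527·(86) = 17. Scale by 29: u₀ = -377.
General solution u = u₀ + 31t; reducing mod 31 gives u = 26 (and v = -171).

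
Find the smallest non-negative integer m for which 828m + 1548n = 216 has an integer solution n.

4

Euclid: 1548 = 1·828 + 720; 828 = 1·720 + 108; 720 = 6·108 + 72; 108 = 1·72 + 36; 72 = 2·36 + 0 → gcd = 36; 216 = 36·6.
Back-substitution yields 828·(15) + 1548·(-8) = 36, so one solution is m = 15·6 = 90, n = -8·6 = -48.
Solutions in m differ by 1548/36 = 43; the one in [0, 43) is 90 mod 43 = 4.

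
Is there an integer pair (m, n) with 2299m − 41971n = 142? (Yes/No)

No

gcd(2299, 41971): 41971 = 18·2299 + 589; 2299 = 3·589 + 532; 589 = 1·532 + 57; 532 = 9·57 + 19; 57 = 3·19 + 0 → 19
19 does not divide 142, so a solution does not exist.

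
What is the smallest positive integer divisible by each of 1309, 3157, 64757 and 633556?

1309 = 7 · 11 · 17; 3157 = 7 · 11 · 41; 64757 = 7 · 11 · 29²; 633556 = 2² · 7 · 11³ · 17
lcm takes max exponent of each prime: 2² · 7 · 11³ · 17 · 29² · 41 = 21845644436

21845644436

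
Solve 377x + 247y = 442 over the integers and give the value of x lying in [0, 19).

11

gcd(377, 247) = 13 (Euclid: 377 = 1·247 + 130; 247 = 1·130 + 117; 130 = 1·117 + 13; 117 = 9·13 + 0), and 13 | 442.
Extended Euclid: 377·(2) + 247·(-3) = 13. Scale by 34: x₀ = 68.
General solution x = x₀ + 19t; reducing mod 19 gives x = 11 (and y = -15).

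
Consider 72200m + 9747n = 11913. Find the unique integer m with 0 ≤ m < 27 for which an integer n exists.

3

Reduce mod 9747: 72200m ≡ 11913 (mod 9747). With g = gcd(72200, 9747) = 361 dividing 11913, divide through: 200m ≡ 33 (mod 27).
Since gcd(200, 27) = 1, m ≡ 33·(200)⁻¹ ≡ 3 (mod 27). Smallest non-negative: 3.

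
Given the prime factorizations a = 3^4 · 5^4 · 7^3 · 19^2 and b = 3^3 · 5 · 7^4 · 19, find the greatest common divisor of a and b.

min exponent per shared prime: 3^3 · 5 · 7^3 · 19 = 879795

879795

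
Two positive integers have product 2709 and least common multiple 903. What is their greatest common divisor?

3

From gcd × lcm = ab: gcd = 2709 / 903 = 3.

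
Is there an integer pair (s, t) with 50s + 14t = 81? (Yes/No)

No

gcd(50, 14): 50 = 3·14 + 8; 14 = 1·8 + 6; 8 = 1·6 + 2; 6 = 3·2 + 0 → 2
2 does not divide 81, so a solution does not exist.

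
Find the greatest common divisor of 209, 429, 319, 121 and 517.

11

gcd(209, 429): 429 = 2·209 + 11; 209 = 19·11 + 0 → 11
gcd(11, 319): 319 = 29·11 + 0 → 11
gcd(11, 121): 121 = 11·11 + 0 → 11
gcd(11, 517): 517 = 47·11 + 0 → 11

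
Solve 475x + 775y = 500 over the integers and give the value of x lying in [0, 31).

gcd(475, 775) = 25 (Euclid: 775 = 1·475 + 300; 475 = 1·300 + 175; 300 = 1·175 + 125; 175 = 1·125 + 50; 125 = 2·50 + 25; 50 = 2·25 + 0), and 25 | 500.
Extended Euclid: 475·(-13) + 775·(8) = 25. Scale by 20: x₀ = -260.
General solution x = x₀ + 31t; reducing mod 31 gives x = 19 (and y = -11).

19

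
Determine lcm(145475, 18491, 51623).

1147642528175

lcm(145475, 18491) = 145475·18491/gcd = 2689978225/11 = 244543475
lcm(244543475, 51623) = 244543475·51623/gcd = 12624067809925/11 = 1147642528175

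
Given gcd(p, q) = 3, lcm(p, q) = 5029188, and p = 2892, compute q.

Using pq = gcd(p,q)·lcm(p,q) = 3·5029188 = 15087564, we get q = 15087564/2892 = 5217.

5217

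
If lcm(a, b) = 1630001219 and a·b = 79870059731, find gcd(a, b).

49

gcd·lcm = product, so gcd = 79870059731/1630001219 = 49.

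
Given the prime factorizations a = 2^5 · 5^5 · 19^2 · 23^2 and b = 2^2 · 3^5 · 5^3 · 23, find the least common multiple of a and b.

max exponent per prime: 2^5 · 3^5 · 5^5 · 19^2 · 23^2 = 4640546700000

4640546700000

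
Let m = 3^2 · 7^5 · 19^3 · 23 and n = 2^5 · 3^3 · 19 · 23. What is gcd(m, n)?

min exponent per shared prime: 3^2 · 19 · 23 = 3933

3933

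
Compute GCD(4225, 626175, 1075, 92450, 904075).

gcd(4225, 626175): 626175 = 148·4225 + 875; 4225 = 4·875 + 725; 875 = 1·725 + 150; 725 = 4·150 + 125; 150 = 1·125 + 25; 125 = 5·25 + 0 → 25
gcd(25, 1075): 1075 = 43·25 + 0 → 25
gcd(25, 92450): 92450 = 3698·25 + 0 → 25
gcd(25, 904075): 904075 = 36163·25 + 0 → 25

25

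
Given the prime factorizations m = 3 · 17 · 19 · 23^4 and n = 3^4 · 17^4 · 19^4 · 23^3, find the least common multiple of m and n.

246721190672116161

max exponent per prime: 3^4 · 17^4 · 19^4 · 23^4 = 246721190672116161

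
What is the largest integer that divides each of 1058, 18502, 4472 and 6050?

1058 = 2 · 23²; 18502 = 2 · 11 · 29²; 4472 = 2³ · 13 · 43; 6050 = 2 · 5² · 11²
gcd takes min exponent of each prime: 2 = 2

2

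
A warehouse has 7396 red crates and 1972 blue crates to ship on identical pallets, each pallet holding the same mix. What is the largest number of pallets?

7396 = 2² · 43²
1972 = 2² · 17 · 29
Common: 2² = 4

4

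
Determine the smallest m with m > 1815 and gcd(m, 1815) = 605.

Multiples of 605 above 1815: 605·4, 605·5, … . Need the cofactor coprime to 1815/605 = 3.
Checking s = 4, 5, … the first with gcd(s, 3) = 1 is s = 4, giving 2420.

2420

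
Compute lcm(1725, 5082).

gcd first: 5082 = 2·1725 + 1632; 1725 = 1·1632 + 93; 1632 = 17·93 + 51; 93 = 1·51 + 42; 51 = 1·42 + 9; 42 = 4·9 + 6; 9 = 1·6 + 3; 6 = 2·3 + 0 → gcd = 3
lcm = 1725·5082/gcd = 8766450/3 = 2922150

2922150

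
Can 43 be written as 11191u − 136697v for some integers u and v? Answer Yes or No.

gcd(11191, 136697): 136697 = 12·11191 + 2405; 11191 = 4·2405 + 1571; 2405 = 1·1571 + 834; 1571 = 1·834 + 737; 834 = 1·737 + 97; 737 = 7·97 + 58; 97 = 1·58 + 39; 58 = 1·39 + 19; 39 = 2·19 + 1; 19 = 19·1 + 0 → 1
1 divides 43, so a solution exists.

Yes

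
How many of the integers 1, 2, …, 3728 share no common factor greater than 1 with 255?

1872

255 = 3·5·17. Inclusion–exclusion on these primes:
3728 − ⌊3728/3⌋ − ⌊3728/5⌋ − ⌊3728/17⌋ + ⌊3728/15⌋ + ⌊3728/51⌋ + ⌊3728/85⌋ − ⌊3728/255⌋ = 1872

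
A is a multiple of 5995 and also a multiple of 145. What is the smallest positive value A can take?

gcd first: 5995 = 41·145 + 50; 145 = 2·50 + 45; 50 = 1·45 + 5; 45 = 9·5 + 0 → gcd = 5
lcm = 5995·145/gcd = 869275/5 = 173855

173855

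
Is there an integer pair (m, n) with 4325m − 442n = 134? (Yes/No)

gcd(4325, 442): 4325 = 9·442 + 347; 442 = 1·347 + 95; 347 = 3·95 + 62; 95 = 1·62 + 33; 62 = 1·33 + 29; 33 = 1·29 + 4; 29 = 7·4 + 1; 4 = 4·1 + 0 → 1
1 divides 134, so a solution exists.

Yes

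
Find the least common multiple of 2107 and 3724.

160132

2107 = 7² · 43; 3724 = 2² · 7² · 19
max exponents: 2² · 7² · 19 · 43 = 160132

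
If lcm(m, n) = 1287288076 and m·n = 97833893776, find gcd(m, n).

gcd·lcm = product, so gcd = 97833893776/1287288076 = 76.

76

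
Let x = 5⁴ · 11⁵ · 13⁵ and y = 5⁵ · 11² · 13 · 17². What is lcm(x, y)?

54004264014146875

max exponent per prime: 5⁵ · 11⁵ · 13⁵ · 17² = 54004264014146875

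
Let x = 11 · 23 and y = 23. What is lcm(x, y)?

max exponent per prime: 11 · 23 = 253

253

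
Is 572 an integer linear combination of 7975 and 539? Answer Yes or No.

Yes

gcd(7975, 539): 7975 = 14·539 + 429; 539 = 1·429 + 110; 429 = 3·110 + 99; 110 = 1·99 + 11; 99 = 9·11 + 0 → 11
11 divides 572, so a solution exists.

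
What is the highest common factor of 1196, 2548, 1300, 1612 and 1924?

gcd(1196, 2548): 2548 = 2·1196 + 156; 1196 = 7·156 + 104; 156 = 1·104 + 52; 104 = 2·52 + 0 → 52
gcd(52, 1300): 1300 = 25·52 + 0 → 52
gcd(52, 1612): 1612 = 31·52 + 0 → 52
gcd(52, 1924): 1924 = 37·52 + 0 → 52

52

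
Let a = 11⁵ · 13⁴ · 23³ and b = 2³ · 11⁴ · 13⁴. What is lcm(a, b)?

max exponent per prime: 2³ · 11⁵ · 13⁴ · 23³ = 447723953544296

447723953544296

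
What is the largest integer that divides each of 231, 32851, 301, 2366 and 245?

7

gcd(231, 32851): 32851 = 142·231 + 49; 231 = 4·49 + 35; 49 = 1·35 + 14; 35 = 2·14 + 7; 14 = 2·7 + 0 → 7
gcd(7, 301): 301 = 43·7 + 0 → 7
gcd(7, 2366): 2366 = 338·7 + 0 → 7
gcd(7, 245): 245 = 35·7 + 0 → 7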